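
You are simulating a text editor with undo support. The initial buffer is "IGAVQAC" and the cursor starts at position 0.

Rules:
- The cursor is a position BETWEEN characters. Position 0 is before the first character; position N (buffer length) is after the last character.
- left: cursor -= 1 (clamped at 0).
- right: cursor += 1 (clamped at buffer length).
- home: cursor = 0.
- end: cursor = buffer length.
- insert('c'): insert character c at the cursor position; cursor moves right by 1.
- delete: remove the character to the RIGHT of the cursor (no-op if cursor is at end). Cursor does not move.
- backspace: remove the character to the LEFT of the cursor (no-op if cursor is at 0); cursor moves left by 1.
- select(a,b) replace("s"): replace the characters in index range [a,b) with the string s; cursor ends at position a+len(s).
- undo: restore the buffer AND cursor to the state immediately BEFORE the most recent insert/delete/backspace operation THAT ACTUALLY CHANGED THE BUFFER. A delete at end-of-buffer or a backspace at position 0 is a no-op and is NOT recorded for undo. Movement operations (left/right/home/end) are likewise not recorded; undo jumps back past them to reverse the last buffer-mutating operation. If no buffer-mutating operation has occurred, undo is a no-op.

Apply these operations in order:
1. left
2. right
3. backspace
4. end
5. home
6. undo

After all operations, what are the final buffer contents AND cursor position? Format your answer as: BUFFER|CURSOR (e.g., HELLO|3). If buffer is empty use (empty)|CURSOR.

Answer: IGAVQAC|1

Derivation:
After op 1 (left): buf='IGAVQAC' cursor=0
After op 2 (right): buf='IGAVQAC' cursor=1
After op 3 (backspace): buf='GAVQAC' cursor=0
After op 4 (end): buf='GAVQAC' cursor=6
After op 5 (home): buf='GAVQAC' cursor=0
After op 6 (undo): buf='IGAVQAC' cursor=1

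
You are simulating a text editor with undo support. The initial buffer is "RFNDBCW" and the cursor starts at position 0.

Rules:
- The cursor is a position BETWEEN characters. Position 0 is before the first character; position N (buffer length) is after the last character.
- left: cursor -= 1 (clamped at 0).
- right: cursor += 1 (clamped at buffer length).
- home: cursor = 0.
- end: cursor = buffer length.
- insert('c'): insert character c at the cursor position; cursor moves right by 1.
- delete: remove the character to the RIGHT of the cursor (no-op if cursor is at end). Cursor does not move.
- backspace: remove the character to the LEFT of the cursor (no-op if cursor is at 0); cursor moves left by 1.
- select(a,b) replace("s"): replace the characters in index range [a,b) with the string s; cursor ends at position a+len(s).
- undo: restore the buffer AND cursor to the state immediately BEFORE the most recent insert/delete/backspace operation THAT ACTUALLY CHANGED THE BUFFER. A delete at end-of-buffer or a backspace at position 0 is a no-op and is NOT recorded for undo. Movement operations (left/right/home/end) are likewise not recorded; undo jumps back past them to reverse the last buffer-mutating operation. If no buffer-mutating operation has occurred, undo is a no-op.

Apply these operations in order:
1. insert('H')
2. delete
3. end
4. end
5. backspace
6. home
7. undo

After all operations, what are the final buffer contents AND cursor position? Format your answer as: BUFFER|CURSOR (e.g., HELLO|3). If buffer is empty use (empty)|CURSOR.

Answer: HFNDBCW|7

Derivation:
After op 1 (insert('H')): buf='HRFNDBCW' cursor=1
After op 2 (delete): buf='HFNDBCW' cursor=1
After op 3 (end): buf='HFNDBCW' cursor=7
After op 4 (end): buf='HFNDBCW' cursor=7
After op 5 (backspace): buf='HFNDBC' cursor=6
After op 6 (home): buf='HFNDBC' cursor=0
After op 7 (undo): buf='HFNDBCW' cursor=7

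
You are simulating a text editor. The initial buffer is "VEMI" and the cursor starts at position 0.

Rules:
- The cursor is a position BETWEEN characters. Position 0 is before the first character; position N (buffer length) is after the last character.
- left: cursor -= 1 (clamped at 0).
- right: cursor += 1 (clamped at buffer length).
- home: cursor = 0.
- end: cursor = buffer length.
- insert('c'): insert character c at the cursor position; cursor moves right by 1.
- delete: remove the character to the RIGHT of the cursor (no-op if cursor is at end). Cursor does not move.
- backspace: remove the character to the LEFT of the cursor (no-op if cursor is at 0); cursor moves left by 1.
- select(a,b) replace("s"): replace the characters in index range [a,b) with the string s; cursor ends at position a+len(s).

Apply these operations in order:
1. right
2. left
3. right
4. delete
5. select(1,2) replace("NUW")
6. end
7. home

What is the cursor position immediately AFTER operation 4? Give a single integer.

Answer: 1

Derivation:
After op 1 (right): buf='VEMI' cursor=1
After op 2 (left): buf='VEMI' cursor=0
After op 3 (right): buf='VEMI' cursor=1
After op 4 (delete): buf='VMI' cursor=1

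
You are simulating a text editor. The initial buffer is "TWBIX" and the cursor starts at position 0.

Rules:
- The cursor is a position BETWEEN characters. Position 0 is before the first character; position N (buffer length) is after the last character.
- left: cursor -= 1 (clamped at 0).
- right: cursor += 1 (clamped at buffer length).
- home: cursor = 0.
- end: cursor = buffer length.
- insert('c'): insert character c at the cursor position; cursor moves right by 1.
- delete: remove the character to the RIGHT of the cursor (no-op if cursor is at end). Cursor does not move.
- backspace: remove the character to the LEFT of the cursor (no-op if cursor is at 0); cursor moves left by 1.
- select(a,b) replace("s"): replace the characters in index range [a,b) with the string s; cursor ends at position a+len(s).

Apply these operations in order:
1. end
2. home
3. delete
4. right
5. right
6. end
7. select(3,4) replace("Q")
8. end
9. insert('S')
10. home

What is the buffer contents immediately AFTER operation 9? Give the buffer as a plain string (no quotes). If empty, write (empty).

After op 1 (end): buf='TWBIX' cursor=5
After op 2 (home): buf='TWBIX' cursor=0
After op 3 (delete): buf='WBIX' cursor=0
After op 4 (right): buf='WBIX' cursor=1
After op 5 (right): buf='WBIX' cursor=2
After op 6 (end): buf='WBIX' cursor=4
After op 7 (select(3,4) replace("Q")): buf='WBIQ' cursor=4
After op 8 (end): buf='WBIQ' cursor=4
After op 9 (insert('S')): buf='WBIQS' cursor=5

Answer: WBIQS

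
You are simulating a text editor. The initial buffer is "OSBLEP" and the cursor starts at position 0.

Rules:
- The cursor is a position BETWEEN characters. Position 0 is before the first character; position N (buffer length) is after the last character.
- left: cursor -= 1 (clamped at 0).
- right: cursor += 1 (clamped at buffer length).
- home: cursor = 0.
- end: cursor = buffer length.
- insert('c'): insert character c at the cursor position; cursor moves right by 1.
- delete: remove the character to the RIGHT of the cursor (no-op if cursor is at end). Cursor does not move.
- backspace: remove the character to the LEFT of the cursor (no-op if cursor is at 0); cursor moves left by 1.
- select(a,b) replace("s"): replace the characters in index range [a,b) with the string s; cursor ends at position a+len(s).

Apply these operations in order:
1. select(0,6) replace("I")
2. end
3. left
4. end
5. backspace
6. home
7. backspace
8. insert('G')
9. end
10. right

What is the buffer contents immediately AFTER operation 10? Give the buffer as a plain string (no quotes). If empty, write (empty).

After op 1 (select(0,6) replace("I")): buf='I' cursor=1
After op 2 (end): buf='I' cursor=1
After op 3 (left): buf='I' cursor=0
After op 4 (end): buf='I' cursor=1
After op 5 (backspace): buf='(empty)' cursor=0
After op 6 (home): buf='(empty)' cursor=0
After op 7 (backspace): buf='(empty)' cursor=0
After op 8 (insert('G')): buf='G' cursor=1
After op 9 (end): buf='G' cursor=1
After op 10 (right): buf='G' cursor=1

Answer: G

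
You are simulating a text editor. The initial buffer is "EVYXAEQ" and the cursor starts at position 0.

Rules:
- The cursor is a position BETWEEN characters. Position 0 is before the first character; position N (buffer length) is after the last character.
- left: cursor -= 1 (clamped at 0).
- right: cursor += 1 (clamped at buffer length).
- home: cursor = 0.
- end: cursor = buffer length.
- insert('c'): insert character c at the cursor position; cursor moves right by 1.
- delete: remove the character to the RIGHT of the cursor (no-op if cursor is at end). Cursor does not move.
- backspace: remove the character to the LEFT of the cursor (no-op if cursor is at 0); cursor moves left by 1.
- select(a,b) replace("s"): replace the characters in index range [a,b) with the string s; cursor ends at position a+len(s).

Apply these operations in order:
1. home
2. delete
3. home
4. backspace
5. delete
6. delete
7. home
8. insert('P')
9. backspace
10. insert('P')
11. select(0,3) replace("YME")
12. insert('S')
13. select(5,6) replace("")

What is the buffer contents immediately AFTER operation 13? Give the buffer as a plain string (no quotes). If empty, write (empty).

Answer: YMESE

Derivation:
After op 1 (home): buf='EVYXAEQ' cursor=0
After op 2 (delete): buf='VYXAEQ' cursor=0
After op 3 (home): buf='VYXAEQ' cursor=0
After op 4 (backspace): buf='VYXAEQ' cursor=0
After op 5 (delete): buf='YXAEQ' cursor=0
After op 6 (delete): buf='XAEQ' cursor=0
After op 7 (home): buf='XAEQ' cursor=0
After op 8 (insert('P')): buf='PXAEQ' cursor=1
After op 9 (backspace): buf='XAEQ' cursor=0
After op 10 (insert('P')): buf='PXAEQ' cursor=1
After op 11 (select(0,3) replace("YME")): buf='YMEEQ' cursor=3
After op 12 (insert('S')): buf='YMESEQ' cursor=4
After op 13 (select(5,6) replace("")): buf='YMESE' cursor=5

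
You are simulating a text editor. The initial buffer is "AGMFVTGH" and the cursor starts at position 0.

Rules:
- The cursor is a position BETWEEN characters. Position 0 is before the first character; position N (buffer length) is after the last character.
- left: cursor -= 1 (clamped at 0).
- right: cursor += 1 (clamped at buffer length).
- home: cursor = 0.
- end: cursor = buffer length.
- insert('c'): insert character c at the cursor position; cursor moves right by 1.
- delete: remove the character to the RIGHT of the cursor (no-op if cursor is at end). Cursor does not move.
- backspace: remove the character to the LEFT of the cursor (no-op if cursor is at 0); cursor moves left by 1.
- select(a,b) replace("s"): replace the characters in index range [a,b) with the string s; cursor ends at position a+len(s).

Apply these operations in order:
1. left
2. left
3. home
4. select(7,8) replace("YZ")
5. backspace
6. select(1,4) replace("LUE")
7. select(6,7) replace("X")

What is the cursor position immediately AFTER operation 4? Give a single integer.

After op 1 (left): buf='AGMFVTGH' cursor=0
After op 2 (left): buf='AGMFVTGH' cursor=0
After op 3 (home): buf='AGMFVTGH' cursor=0
After op 4 (select(7,8) replace("YZ")): buf='AGMFVTGYZ' cursor=9

Answer: 9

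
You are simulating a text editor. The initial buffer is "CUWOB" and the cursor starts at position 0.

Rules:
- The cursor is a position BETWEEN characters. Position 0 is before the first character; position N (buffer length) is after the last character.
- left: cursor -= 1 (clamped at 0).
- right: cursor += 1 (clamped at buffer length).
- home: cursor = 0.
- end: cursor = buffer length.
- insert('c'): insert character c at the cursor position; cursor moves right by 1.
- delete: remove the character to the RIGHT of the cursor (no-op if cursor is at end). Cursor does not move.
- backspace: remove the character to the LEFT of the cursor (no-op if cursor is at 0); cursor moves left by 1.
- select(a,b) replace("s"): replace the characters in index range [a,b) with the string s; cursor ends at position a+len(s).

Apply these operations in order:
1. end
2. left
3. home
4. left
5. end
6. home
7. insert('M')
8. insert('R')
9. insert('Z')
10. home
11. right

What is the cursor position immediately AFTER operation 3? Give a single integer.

Answer: 0

Derivation:
After op 1 (end): buf='CUWOB' cursor=5
After op 2 (left): buf='CUWOB' cursor=4
After op 3 (home): buf='CUWOB' cursor=0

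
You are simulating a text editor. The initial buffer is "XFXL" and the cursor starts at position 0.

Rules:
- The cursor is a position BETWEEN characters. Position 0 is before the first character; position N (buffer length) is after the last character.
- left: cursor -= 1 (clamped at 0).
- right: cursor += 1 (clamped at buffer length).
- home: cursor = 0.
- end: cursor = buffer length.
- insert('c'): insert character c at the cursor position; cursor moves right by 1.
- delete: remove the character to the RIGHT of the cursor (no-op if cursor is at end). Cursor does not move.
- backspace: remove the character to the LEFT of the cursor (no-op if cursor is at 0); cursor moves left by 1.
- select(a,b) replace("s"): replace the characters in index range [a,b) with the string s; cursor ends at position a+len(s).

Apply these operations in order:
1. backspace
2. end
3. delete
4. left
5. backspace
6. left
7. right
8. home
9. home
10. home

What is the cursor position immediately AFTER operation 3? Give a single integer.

Answer: 4

Derivation:
After op 1 (backspace): buf='XFXL' cursor=0
After op 2 (end): buf='XFXL' cursor=4
After op 3 (delete): buf='XFXL' cursor=4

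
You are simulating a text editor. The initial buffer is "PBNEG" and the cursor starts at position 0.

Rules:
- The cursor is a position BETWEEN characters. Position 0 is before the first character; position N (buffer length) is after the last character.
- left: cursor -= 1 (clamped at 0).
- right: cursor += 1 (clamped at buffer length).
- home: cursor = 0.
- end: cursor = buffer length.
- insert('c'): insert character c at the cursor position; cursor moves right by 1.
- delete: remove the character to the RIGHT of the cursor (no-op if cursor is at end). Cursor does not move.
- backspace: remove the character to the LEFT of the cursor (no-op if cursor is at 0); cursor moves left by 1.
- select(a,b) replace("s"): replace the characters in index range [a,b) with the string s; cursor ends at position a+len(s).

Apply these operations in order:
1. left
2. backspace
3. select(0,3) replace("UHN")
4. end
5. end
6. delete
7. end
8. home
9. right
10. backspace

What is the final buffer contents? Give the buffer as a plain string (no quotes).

After op 1 (left): buf='PBNEG' cursor=0
After op 2 (backspace): buf='PBNEG' cursor=0
After op 3 (select(0,3) replace("UHN")): buf='UHNEG' cursor=3
After op 4 (end): buf='UHNEG' cursor=5
After op 5 (end): buf='UHNEG' cursor=5
After op 6 (delete): buf='UHNEG' cursor=5
After op 7 (end): buf='UHNEG' cursor=5
After op 8 (home): buf='UHNEG' cursor=0
After op 9 (right): buf='UHNEG' cursor=1
After op 10 (backspace): buf='HNEG' cursor=0

Answer: HNEG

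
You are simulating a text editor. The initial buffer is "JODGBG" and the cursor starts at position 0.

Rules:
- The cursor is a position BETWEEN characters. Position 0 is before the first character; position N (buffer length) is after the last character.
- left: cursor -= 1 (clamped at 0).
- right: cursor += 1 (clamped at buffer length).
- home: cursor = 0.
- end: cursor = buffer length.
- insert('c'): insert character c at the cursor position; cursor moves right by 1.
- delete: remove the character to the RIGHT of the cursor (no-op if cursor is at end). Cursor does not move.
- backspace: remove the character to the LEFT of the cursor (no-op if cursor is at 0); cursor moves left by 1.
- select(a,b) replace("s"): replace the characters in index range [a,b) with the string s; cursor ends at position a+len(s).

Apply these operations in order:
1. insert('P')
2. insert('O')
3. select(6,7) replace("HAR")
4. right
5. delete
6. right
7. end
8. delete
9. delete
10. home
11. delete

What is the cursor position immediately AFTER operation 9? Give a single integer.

After op 1 (insert('P')): buf='PJODGBG' cursor=1
After op 2 (insert('O')): buf='POJODGBG' cursor=2
After op 3 (select(6,7) replace("HAR")): buf='POJODGHARG' cursor=9
After op 4 (right): buf='POJODGHARG' cursor=10
After op 5 (delete): buf='POJODGHARG' cursor=10
After op 6 (right): buf='POJODGHARG' cursor=10
After op 7 (end): buf='POJODGHARG' cursor=10
After op 8 (delete): buf='POJODGHARG' cursor=10
After op 9 (delete): buf='POJODGHARG' cursor=10

Answer: 10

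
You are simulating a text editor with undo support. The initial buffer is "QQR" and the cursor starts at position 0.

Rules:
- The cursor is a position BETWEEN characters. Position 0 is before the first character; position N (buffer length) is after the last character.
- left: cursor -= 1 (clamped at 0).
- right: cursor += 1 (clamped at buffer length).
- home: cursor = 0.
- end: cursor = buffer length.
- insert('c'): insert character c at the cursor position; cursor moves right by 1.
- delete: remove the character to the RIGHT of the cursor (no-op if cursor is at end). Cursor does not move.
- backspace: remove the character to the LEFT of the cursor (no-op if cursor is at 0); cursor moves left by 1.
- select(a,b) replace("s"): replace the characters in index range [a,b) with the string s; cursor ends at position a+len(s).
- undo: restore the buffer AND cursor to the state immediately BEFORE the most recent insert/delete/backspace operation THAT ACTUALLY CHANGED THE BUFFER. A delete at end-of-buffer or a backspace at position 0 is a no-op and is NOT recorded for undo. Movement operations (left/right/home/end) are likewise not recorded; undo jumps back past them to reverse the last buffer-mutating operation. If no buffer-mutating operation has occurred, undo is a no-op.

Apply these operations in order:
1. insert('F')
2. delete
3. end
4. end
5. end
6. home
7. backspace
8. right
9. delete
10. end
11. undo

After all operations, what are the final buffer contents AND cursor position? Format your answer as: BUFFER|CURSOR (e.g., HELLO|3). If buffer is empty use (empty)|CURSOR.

After op 1 (insert('F')): buf='FQQR' cursor=1
After op 2 (delete): buf='FQR' cursor=1
After op 3 (end): buf='FQR' cursor=3
After op 4 (end): buf='FQR' cursor=3
After op 5 (end): buf='FQR' cursor=3
After op 6 (home): buf='FQR' cursor=0
After op 7 (backspace): buf='FQR' cursor=0
After op 8 (right): buf='FQR' cursor=1
After op 9 (delete): buf='FR' cursor=1
After op 10 (end): buf='FR' cursor=2
After op 11 (undo): buf='FQR' cursor=1

Answer: FQR|1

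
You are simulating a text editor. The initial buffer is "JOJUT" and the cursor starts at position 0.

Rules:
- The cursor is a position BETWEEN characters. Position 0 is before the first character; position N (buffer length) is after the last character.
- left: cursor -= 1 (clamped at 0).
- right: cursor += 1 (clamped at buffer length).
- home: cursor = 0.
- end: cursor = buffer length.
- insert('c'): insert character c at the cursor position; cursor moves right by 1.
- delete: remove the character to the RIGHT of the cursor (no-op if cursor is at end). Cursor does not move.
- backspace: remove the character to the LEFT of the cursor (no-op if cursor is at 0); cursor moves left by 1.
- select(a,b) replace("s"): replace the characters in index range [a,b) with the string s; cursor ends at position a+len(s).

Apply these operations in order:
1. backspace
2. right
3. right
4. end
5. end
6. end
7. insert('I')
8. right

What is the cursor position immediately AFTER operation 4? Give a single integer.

Answer: 5

Derivation:
After op 1 (backspace): buf='JOJUT' cursor=0
After op 2 (right): buf='JOJUT' cursor=1
After op 3 (right): buf='JOJUT' cursor=2
After op 4 (end): buf='JOJUT' cursor=5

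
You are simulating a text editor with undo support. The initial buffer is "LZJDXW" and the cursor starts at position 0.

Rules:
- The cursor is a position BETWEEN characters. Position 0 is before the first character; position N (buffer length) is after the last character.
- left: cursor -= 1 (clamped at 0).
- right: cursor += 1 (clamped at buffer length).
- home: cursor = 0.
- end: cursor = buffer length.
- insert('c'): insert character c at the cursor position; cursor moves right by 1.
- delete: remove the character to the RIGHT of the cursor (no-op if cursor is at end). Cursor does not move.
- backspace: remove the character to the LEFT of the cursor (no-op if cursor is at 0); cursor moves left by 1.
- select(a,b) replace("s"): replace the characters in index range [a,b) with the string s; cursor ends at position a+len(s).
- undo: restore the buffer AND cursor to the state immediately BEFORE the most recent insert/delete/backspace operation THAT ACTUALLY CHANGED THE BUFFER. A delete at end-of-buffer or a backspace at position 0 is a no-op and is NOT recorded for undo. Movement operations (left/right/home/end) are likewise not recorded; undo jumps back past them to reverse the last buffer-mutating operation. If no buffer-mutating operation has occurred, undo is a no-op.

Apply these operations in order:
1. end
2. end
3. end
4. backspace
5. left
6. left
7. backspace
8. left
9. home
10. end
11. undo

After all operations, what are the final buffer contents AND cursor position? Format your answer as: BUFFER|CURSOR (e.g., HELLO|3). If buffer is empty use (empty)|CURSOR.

Answer: LZJDX|3

Derivation:
After op 1 (end): buf='LZJDXW' cursor=6
After op 2 (end): buf='LZJDXW' cursor=6
After op 3 (end): buf='LZJDXW' cursor=6
After op 4 (backspace): buf='LZJDX' cursor=5
After op 5 (left): buf='LZJDX' cursor=4
After op 6 (left): buf='LZJDX' cursor=3
After op 7 (backspace): buf='LZDX' cursor=2
After op 8 (left): buf='LZDX' cursor=1
After op 9 (home): buf='LZDX' cursor=0
After op 10 (end): buf='LZDX' cursor=4
After op 11 (undo): buf='LZJDX' cursor=3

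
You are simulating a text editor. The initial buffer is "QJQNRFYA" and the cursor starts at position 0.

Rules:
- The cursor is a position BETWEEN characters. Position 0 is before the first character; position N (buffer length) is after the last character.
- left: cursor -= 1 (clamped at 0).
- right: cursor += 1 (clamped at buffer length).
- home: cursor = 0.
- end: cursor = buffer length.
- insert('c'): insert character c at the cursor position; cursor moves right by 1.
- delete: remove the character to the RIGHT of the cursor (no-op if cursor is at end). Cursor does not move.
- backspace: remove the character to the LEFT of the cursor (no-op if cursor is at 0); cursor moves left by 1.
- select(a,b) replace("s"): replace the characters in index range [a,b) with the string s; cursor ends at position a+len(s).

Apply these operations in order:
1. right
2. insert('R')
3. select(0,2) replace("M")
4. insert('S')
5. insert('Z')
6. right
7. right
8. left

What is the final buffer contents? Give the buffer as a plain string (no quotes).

Answer: MSZJQNRFYA

Derivation:
After op 1 (right): buf='QJQNRFYA' cursor=1
After op 2 (insert('R')): buf='QRJQNRFYA' cursor=2
After op 3 (select(0,2) replace("M")): buf='MJQNRFYA' cursor=1
After op 4 (insert('S')): buf='MSJQNRFYA' cursor=2
After op 5 (insert('Z')): buf='MSZJQNRFYA' cursor=3
After op 6 (right): buf='MSZJQNRFYA' cursor=4
After op 7 (right): buf='MSZJQNRFYA' cursor=5
After op 8 (left): buf='MSZJQNRFYA' cursor=4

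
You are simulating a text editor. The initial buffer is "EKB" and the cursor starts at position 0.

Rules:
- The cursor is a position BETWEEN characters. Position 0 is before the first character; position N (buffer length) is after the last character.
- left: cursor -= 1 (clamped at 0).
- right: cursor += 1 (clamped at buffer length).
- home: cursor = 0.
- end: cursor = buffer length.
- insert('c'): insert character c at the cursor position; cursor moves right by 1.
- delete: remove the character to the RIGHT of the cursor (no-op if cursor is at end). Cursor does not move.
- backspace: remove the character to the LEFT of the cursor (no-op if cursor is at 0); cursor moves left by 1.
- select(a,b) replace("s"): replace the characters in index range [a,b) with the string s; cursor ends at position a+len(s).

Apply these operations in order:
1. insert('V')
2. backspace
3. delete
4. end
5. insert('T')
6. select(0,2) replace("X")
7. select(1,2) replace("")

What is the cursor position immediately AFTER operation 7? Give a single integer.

Answer: 1

Derivation:
After op 1 (insert('V')): buf='VEKB' cursor=1
After op 2 (backspace): buf='EKB' cursor=0
After op 3 (delete): buf='KB' cursor=0
After op 4 (end): buf='KB' cursor=2
After op 5 (insert('T')): buf='KBT' cursor=3
After op 6 (select(0,2) replace("X")): buf='XT' cursor=1
After op 7 (select(1,2) replace("")): buf='X' cursor=1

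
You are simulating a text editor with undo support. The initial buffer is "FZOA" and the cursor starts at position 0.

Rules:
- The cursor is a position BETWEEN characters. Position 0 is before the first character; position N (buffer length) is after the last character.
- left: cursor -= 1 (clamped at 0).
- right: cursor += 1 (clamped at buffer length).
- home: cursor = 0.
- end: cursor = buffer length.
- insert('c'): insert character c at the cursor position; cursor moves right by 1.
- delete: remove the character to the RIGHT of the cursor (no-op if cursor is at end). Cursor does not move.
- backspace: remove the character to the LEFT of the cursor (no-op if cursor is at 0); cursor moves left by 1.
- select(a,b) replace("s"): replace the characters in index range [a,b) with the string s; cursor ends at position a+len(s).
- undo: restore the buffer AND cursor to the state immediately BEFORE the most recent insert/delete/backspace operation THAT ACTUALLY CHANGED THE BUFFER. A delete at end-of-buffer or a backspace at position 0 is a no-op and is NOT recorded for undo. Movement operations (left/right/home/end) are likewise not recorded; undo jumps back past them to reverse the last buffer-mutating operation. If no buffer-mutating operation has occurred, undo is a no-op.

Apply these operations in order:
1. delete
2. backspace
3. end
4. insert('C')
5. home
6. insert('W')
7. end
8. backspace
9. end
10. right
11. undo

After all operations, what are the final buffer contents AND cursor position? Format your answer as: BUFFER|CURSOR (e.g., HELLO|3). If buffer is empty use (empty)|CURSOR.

Answer: WZOAC|5

Derivation:
After op 1 (delete): buf='ZOA' cursor=0
After op 2 (backspace): buf='ZOA' cursor=0
After op 3 (end): buf='ZOA' cursor=3
After op 4 (insert('C')): buf='ZOAC' cursor=4
After op 5 (home): buf='ZOAC' cursor=0
After op 6 (insert('W')): buf='WZOAC' cursor=1
After op 7 (end): buf='WZOAC' cursor=5
After op 8 (backspace): buf='WZOA' cursor=4
After op 9 (end): buf='WZOA' cursor=4
After op 10 (right): buf='WZOA' cursor=4
After op 11 (undo): buf='WZOAC' cursor=5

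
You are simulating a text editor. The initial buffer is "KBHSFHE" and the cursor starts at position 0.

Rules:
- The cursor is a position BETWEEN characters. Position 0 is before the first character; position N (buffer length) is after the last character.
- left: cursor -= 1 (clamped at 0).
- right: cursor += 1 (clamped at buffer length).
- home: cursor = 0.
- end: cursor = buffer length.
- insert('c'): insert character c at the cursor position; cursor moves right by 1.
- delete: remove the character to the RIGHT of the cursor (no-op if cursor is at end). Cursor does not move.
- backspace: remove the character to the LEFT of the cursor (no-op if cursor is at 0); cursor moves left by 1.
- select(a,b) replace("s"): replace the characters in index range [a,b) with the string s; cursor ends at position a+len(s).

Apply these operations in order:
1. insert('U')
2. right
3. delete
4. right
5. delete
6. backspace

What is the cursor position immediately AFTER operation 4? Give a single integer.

After op 1 (insert('U')): buf='UKBHSFHE' cursor=1
After op 2 (right): buf='UKBHSFHE' cursor=2
After op 3 (delete): buf='UKHSFHE' cursor=2
After op 4 (right): buf='UKHSFHE' cursor=3

Answer: 3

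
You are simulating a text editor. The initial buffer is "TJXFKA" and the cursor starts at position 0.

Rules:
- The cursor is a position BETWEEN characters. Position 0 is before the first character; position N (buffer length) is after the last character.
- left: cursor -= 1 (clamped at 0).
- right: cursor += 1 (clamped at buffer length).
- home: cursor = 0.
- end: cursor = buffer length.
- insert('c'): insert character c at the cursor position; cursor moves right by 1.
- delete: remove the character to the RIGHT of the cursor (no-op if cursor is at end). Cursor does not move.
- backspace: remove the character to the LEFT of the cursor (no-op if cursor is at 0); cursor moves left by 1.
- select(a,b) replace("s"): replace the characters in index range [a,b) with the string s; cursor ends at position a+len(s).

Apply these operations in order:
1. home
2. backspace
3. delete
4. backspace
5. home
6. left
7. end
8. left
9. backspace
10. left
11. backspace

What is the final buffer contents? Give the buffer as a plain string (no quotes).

Answer: JFA

Derivation:
After op 1 (home): buf='TJXFKA' cursor=0
After op 2 (backspace): buf='TJXFKA' cursor=0
After op 3 (delete): buf='JXFKA' cursor=0
After op 4 (backspace): buf='JXFKA' cursor=0
After op 5 (home): buf='JXFKA' cursor=0
After op 6 (left): buf='JXFKA' cursor=0
After op 7 (end): buf='JXFKA' cursor=5
After op 8 (left): buf='JXFKA' cursor=4
After op 9 (backspace): buf='JXFA' cursor=3
After op 10 (left): buf='JXFA' cursor=2
After op 11 (backspace): buf='JFA' cursor=1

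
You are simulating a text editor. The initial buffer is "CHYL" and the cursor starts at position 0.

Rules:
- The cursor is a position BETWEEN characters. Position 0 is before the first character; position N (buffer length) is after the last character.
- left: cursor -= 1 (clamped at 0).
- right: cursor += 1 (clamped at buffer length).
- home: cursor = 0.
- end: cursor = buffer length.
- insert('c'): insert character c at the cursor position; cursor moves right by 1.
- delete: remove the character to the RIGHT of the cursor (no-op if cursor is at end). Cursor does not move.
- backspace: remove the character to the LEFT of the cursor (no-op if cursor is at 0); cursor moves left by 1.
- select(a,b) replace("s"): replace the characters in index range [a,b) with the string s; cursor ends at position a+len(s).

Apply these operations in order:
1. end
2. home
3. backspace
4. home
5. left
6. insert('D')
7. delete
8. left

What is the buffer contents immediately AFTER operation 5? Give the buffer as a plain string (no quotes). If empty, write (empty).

After op 1 (end): buf='CHYL' cursor=4
After op 2 (home): buf='CHYL' cursor=0
After op 3 (backspace): buf='CHYL' cursor=0
After op 4 (home): buf='CHYL' cursor=0
After op 5 (left): buf='CHYL' cursor=0

Answer: CHYL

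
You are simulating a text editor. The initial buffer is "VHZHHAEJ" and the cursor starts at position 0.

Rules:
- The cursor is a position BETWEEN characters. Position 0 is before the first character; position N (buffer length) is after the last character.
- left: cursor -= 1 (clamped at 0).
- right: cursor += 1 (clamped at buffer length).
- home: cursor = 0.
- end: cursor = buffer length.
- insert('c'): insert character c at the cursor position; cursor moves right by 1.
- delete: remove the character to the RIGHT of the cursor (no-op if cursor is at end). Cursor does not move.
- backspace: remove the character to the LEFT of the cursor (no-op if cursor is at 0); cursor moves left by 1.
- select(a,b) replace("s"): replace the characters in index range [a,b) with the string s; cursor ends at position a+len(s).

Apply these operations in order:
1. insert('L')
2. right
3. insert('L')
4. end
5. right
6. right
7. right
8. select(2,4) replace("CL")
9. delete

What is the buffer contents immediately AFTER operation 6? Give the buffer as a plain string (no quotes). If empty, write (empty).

Answer: LVLHZHHAEJ

Derivation:
After op 1 (insert('L')): buf='LVHZHHAEJ' cursor=1
After op 2 (right): buf='LVHZHHAEJ' cursor=2
After op 3 (insert('L')): buf='LVLHZHHAEJ' cursor=3
After op 4 (end): buf='LVLHZHHAEJ' cursor=10
After op 5 (right): buf='LVLHZHHAEJ' cursor=10
After op 6 (right): buf='LVLHZHHAEJ' cursor=10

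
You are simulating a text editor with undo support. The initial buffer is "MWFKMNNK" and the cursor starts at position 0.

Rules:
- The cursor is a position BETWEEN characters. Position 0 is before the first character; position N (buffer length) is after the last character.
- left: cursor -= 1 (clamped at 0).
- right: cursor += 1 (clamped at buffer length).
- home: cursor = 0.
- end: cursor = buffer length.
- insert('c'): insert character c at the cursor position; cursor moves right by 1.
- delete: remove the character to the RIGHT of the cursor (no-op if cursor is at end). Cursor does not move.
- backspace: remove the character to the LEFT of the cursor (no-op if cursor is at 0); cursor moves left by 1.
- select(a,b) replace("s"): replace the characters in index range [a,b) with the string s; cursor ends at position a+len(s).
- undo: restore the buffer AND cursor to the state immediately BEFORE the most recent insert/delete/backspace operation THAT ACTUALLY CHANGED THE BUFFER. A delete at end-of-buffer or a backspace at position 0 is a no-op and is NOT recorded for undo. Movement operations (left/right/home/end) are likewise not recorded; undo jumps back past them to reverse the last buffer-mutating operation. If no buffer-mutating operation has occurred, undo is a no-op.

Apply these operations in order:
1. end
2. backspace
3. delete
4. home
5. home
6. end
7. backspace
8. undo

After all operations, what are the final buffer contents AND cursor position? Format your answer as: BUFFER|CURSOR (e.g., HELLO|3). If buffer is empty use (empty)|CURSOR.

Answer: MWFKMNN|7

Derivation:
After op 1 (end): buf='MWFKMNNK' cursor=8
After op 2 (backspace): buf='MWFKMNN' cursor=7
After op 3 (delete): buf='MWFKMNN' cursor=7
After op 4 (home): buf='MWFKMNN' cursor=0
After op 5 (home): buf='MWFKMNN' cursor=0
After op 6 (end): buf='MWFKMNN' cursor=7
After op 7 (backspace): buf='MWFKMN' cursor=6
After op 8 (undo): buf='MWFKMNN' cursor=7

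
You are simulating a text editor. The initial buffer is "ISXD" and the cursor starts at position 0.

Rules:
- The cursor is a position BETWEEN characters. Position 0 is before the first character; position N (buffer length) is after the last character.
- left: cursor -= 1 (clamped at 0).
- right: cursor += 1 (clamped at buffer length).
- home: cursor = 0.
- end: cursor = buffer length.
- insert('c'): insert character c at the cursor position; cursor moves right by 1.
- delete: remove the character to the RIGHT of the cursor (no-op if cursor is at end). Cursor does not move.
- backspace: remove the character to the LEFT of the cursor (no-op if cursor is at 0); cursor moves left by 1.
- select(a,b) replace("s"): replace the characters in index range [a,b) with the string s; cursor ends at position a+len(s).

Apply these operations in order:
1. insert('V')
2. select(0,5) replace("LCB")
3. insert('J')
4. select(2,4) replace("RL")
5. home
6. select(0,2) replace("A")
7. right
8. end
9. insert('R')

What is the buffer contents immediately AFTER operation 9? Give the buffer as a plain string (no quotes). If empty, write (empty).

After op 1 (insert('V')): buf='VISXD' cursor=1
After op 2 (select(0,5) replace("LCB")): buf='LCB' cursor=3
After op 3 (insert('J')): buf='LCBJ' cursor=4
After op 4 (select(2,4) replace("RL")): buf='LCRL' cursor=4
After op 5 (home): buf='LCRL' cursor=0
After op 6 (select(0,2) replace("A")): buf='ARL' cursor=1
After op 7 (right): buf='ARL' cursor=2
After op 8 (end): buf='ARL' cursor=3
After op 9 (insert('R')): buf='ARLR' cursor=4

Answer: ARLR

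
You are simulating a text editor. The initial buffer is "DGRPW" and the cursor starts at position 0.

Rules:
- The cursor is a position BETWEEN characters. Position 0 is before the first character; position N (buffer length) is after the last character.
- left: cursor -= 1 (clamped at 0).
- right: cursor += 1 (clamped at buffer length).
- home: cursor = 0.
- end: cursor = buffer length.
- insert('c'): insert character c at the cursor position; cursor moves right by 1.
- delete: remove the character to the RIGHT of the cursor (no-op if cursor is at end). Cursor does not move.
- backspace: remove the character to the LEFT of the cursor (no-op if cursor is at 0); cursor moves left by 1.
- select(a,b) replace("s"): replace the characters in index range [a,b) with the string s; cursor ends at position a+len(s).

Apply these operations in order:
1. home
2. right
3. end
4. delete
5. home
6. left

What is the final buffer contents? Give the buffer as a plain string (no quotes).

After op 1 (home): buf='DGRPW' cursor=0
After op 2 (right): buf='DGRPW' cursor=1
After op 3 (end): buf='DGRPW' cursor=5
After op 4 (delete): buf='DGRPW' cursor=5
After op 5 (home): buf='DGRPW' cursor=0
After op 6 (left): buf='DGRPW' cursor=0

Answer: DGRPW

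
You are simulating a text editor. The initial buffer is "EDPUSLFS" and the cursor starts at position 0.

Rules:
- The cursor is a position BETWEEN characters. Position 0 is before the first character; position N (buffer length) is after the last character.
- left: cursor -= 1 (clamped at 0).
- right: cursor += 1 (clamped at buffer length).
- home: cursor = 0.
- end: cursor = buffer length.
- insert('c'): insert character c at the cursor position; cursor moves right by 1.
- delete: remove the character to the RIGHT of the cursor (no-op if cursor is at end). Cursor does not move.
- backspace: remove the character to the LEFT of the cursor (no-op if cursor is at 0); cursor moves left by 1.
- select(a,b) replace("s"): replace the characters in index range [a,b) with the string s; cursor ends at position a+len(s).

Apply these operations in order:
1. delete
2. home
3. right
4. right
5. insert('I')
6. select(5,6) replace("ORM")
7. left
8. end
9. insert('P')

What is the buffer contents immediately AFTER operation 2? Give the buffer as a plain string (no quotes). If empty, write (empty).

Answer: DPUSLFS

Derivation:
After op 1 (delete): buf='DPUSLFS' cursor=0
After op 2 (home): buf='DPUSLFS' cursor=0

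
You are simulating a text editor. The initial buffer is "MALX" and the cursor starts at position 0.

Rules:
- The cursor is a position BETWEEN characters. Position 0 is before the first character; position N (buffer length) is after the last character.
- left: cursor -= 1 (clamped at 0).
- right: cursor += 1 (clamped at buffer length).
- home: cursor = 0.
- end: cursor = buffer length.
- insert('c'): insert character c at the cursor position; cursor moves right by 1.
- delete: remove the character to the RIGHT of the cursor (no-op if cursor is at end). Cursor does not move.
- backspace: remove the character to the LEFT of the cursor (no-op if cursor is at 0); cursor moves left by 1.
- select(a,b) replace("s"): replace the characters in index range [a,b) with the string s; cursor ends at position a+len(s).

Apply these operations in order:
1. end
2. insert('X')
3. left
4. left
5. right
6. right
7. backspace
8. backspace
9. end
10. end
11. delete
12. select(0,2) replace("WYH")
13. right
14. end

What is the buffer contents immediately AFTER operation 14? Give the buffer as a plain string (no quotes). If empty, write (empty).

Answer: WYHL

Derivation:
After op 1 (end): buf='MALX' cursor=4
After op 2 (insert('X')): buf='MALXX' cursor=5
After op 3 (left): buf='MALXX' cursor=4
After op 4 (left): buf='MALXX' cursor=3
After op 5 (right): buf='MALXX' cursor=4
After op 6 (right): buf='MALXX' cursor=5
After op 7 (backspace): buf='MALX' cursor=4
After op 8 (backspace): buf='MAL' cursor=3
After op 9 (end): buf='MAL' cursor=3
After op 10 (end): buf='MAL' cursor=3
After op 11 (delete): buf='MAL' cursor=3
After op 12 (select(0,2) replace("WYH")): buf='WYHL' cursor=3
After op 13 (right): buf='WYHL' cursor=4
After op 14 (end): buf='WYHL' cursor=4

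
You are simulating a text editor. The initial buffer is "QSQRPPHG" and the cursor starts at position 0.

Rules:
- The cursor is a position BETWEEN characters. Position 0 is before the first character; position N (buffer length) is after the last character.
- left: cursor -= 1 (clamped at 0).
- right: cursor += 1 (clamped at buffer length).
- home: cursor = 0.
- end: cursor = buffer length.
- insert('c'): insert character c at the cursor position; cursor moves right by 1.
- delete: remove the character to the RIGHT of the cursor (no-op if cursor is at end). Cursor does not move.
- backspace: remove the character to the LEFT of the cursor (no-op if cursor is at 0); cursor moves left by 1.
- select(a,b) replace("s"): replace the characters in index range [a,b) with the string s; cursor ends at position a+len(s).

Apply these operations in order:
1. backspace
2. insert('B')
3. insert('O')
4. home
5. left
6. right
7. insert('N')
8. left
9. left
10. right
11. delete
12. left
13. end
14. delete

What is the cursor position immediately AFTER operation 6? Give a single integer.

After op 1 (backspace): buf='QSQRPPHG' cursor=0
After op 2 (insert('B')): buf='BQSQRPPHG' cursor=1
After op 3 (insert('O')): buf='BOQSQRPPHG' cursor=2
After op 4 (home): buf='BOQSQRPPHG' cursor=0
After op 5 (left): buf='BOQSQRPPHG' cursor=0
After op 6 (right): buf='BOQSQRPPHG' cursor=1

Answer: 1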